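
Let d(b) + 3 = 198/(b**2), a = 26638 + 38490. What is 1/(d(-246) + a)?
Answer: 3362/218950261 ≈ 1.5355e-5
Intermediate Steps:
a = 65128
d(b) = -3 + 198/b**2 (d(b) = -3 + 198/(b**2) = -3 + 198/b**2)
1/(d(-246) + a) = 1/((-3 + 198/(-246)**2) + 65128) = 1/((-3 + 198*(1/60516)) + 65128) = 1/((-3 + 11/3362) + 65128) = 1/(-10075/3362 + 65128) = 1/(218950261/3362) = 3362/218950261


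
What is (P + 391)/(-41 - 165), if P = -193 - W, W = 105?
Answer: -93/206 ≈ -0.45146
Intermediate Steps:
P = -298 (P = -193 - 1*105 = -193 - 105 = -298)
(P + 391)/(-41 - 165) = (-298 + 391)/(-41 - 165) = 93/(-206) = 93*(-1/206) = -93/206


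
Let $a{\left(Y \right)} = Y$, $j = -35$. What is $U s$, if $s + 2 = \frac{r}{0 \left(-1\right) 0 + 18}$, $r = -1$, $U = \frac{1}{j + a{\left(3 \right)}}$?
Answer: $\frac{37}{576} \approx 0.064236$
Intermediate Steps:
$U = - \frac{1}{32}$ ($U = \frac{1}{-35 + 3} = \frac{1}{-32} = - \frac{1}{32} \approx -0.03125$)
$s = - \frac{37}{18}$ ($s = -2 + \frac{1}{0 \left(-1\right) 0 + 18} \left(-1\right) = -2 + \frac{1}{0 \cdot 0 + 18} \left(-1\right) = -2 + \frac{1}{0 + 18} \left(-1\right) = -2 + \frac{1}{18} \left(-1\right) = -2 - \frac{1}{18} = - \frac{37}{18} \approx -2.0556$)
$U s = \left(- \frac{1}{32}\right) \left(- \frac{37}{18}\right) = \frac{37}{576}$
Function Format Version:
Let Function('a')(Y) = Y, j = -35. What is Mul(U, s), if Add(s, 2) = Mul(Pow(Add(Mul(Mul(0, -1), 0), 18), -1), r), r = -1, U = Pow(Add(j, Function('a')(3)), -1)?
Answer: Rational(37, 576) ≈ 0.064236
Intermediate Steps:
U = Rational(-1, 32) (U = Pow(Add(-35, 3), -1) = Pow(-32, -1) = Rational(-1, 32) ≈ -0.031250)
s = Rational(-37, 18) (s = Add(-2, Mul(Pow(Add(Mul(Mul(0, -1), 0), 18), -1), -1)) = Add(-2, Mul(Pow(Add(Mul(0, 0), 18), -1), -1)) = Add(-2, Mul(Pow(Add(0, 18), -1), -1)) = Add(-2, Mul(Pow(18, -1), -1)) = Add(-2, Mul(Rational(1, 18), -1)) = Add(-2, Rational(-1, 18)) = Rational(-37, 18) ≈ -2.0556)
Mul(U, s) = Mul(Rational(-1, 32), Rational(-37, 18)) = Rational(37, 576)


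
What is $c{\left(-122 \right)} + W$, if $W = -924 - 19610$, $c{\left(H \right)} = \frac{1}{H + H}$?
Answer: $- \frac{5010297}{244} \approx -20534.0$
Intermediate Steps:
$c{\left(H \right)} = \frac{1}{2 H}$
$W = -20534$ ($W = -924 - 19610 = -20534$)
$c{\left(-122 \right)} + W = \frac{1}{2 \left(-122\right)} - 20534 = \frac{1}{2} \left(- \frac{1}{122}\right) - 20534 = - \frac{1}{244} - 20534 = - \frac{5010297}{244}$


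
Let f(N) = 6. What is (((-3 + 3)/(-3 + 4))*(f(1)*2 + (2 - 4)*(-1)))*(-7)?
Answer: 0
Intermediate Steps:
(((-3 + 3)/(-3 + 4))*(f(1)*2 + (2 - 4)*(-1)))*(-7) = (((-3 + 3)/(-3 + 4))*(6*2 + (2 - 4)*(-1)))*(-7) = ((0/1)*(12 - 2*(-1)))*(-7) = ((0*1)*(12 + 2))*(-7) = (0*14)*(-7) = 0*(-7) = 0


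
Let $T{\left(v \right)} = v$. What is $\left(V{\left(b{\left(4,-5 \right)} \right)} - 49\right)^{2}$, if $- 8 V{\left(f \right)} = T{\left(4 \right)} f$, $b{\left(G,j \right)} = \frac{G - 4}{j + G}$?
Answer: $2401$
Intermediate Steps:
$b{\left(G,j \right)} = \frac{-4 + G}{G + j}$
$V{\left(f \right)} = - \frac{f}{2}$ ($V{\left(f \right)} = - \frac{4 f}{8} = - \frac{f}{2}$)
$\left(V{\left(b{\left(4,-5 \right)} \right)} - 49\right)^{2} = \left(- \frac{\frac{1}{4 - 5} \left(-4 + 4\right)}{2} - 49\right)^{2} = \left(- \frac{\frac{1}{-1} \cdot 0}{2} - 49\right)^{2} = \left(- \frac{\left(-1\right) 0}{2} - 49\right)^{2} = \left(\left(- \frac{1}{2}\right) 0 - 49\right)^{2} = \left(0 - 49\right)^{2} = \left(-49\right)^{2} = 2401$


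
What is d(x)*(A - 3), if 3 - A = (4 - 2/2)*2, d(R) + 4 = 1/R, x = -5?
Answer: 126/5 ≈ 25.200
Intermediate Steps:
d(R) = -4 + 1/R
A = -3 (A = 3 - (4 - 2/2)*2 = 3 - (4 - 2*½)*2 = 3 - (4 - 1)*2 = 3 - 3*2 = 3 - 1*6 = 3 - 6 = -3)
d(x)*(A - 3) = (-4 + 1/(-5))*(-3 - 3) = (-4 - ⅕)*(-6) = -21/5*(-6) = 126/5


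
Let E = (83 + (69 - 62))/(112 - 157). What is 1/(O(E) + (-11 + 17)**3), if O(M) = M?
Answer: 1/214 ≈ 0.0046729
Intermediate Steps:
E = -2 (E = (83 + 7)/(-45) = 90*(-1/45) = -2)
1/(O(E) + (-11 + 17)**3) = 1/(-2 + (-11 + 17)**3) = 1/(-2 + 6**3) = 1/(-2 + 216) = 1/214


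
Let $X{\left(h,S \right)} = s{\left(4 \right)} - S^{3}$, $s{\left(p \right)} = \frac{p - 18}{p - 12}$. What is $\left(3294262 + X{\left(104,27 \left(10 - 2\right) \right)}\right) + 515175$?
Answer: $- \frac{25073029}{4} \approx -6.2683 \cdot 10^{6}$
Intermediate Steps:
$s{\left(p \right)} = \frac{-18 + p}{-12 + p}$
$X{\left(h,S \right)} = \frac{7}{4} - S^{3}$ ($X{\left(h,S \right)} = \frac{-18 + 4}{-12 + 4} - S^{3} = \frac{1}{-8} \left(-14\right) - S^{3} = \left(- \frac{1}{8}\right) \left(-14\right) - S^{3} = \frac{7}{4} - S^{3}$)
$\left(3294262 + X{\left(104,27 \left(10 - 2\right) \right)}\right) + 515175 = \left(3294262 + \left(\frac{7}{4} - \left(27 \left(10 - 2\right)\right)^{3}\right)\right) + 515175 = \left(3294262 + \left(\frac{7}{4} - \left(27 \cdot 8\right)^{3}\right)\right) + 515175 = \left(3294262 + \left(\frac{7}{4} - 216^{3}\right)\right) + 515175 = \left(3294262 + \left(\frac{7}{4} - 10077696\right)\right) + 515175 = \left(3294262 - \frac{40310777}{4}\right) + 515175 = - \frac{27133729}{4} + 515175 = - \frac{25073029}{4}$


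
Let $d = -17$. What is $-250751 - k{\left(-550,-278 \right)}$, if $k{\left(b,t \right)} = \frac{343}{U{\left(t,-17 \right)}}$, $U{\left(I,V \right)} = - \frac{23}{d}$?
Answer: $- \frac{5773104}{23} \approx -2.51 \cdot 10^{5}$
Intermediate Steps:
$U{\left(I,V \right)} = \frac{23}{17}$ ($U{\left(I,V \right)} = - \frac{23}{-17} = \left(-23\right) \left(- \frac{1}{17}\right) = \frac{23}{17}$)
$k{\left(b,t \right)} = \frac{5831}{23}$ ($k{\left(b,t \right)} = \frac{343}{\frac{23}{17}} = 343 \cdot \frac{17}{23} = \frac{5831}{23}$)
$-250751 - k{\left(-550,-278 \right)} = -250751 - \frac{5831}{23} = - \frac{5773104}{23}$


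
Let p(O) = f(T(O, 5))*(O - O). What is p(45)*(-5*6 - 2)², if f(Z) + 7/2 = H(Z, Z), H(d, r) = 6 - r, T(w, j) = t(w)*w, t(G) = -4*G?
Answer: 0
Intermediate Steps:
T(w, j) = -4*w² (T(w, j) = (-4*w)*w = -4*w²)
f(Z) = 5/2 - Z (f(Z) = -7/2 + (6 - Z) = 5/2 - Z)
p(O) = 0 (p(O) = (5/2 - (-4)*O²)*(O - O) = (5/2 + 4*O²)*0 = 0)
p(45)*(-5*6 - 2)² = 0*(-5*6 - 2)² = 0*(-30 - 2)² = 0*(-32)² = 0*1024 = 0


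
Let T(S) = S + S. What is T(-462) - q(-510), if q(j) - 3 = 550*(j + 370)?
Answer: 76073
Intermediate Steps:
T(S) = 2*S
q(j) = 203503 + 550*j (q(j) = 3 + 550*(j + 370) = 3 + 550*(370 + j) = 3 + (203500 + 550*j) = 203503 + 550*j)
T(-462) - q(-510) = 2*(-462) - (203503 + 550*(-510)) = -924 - (203503 - 280500) = -924 - 1*(-76997) = -924 + 76997 = 76073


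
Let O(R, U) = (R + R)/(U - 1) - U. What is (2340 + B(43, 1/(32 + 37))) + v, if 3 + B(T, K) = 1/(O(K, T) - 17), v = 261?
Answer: 225866073/86939 ≈ 2598.0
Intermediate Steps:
O(R, U) = -U + 2*R/(-1 + U) (O(R, U) = (2*R)/(-1 + U) - U = 2*R/(-1 + U) - U = -U + 2*R/(-1 + U))
B(T, K) = -3 + 1/(-17 + (T - T² + 2*K)/(-1 + T)) (B(T, K) = -3 + 1/((T - T² + 2*K)/(-1 + T) - 17) = -3 + 1/(-17 + (T - T² + 2*K)/(-1 + T)))
(2340 + B(43, 1/(32 + 37))) + v = (2340 + (52 - 49*43 - 3*43² + 6/(32 + 37))/(-17 + 43² - 2/(32 + 37) + 16*43)) + 261 = (2340 + (52 - 2107 - 3*1849 + 6/69)/(-17 + 1849 - 2/69 + 688)) + 261 = (2340 + (52 - 2107 - 5547 + 6*(1/69))/(-17 + 1849 - 2*1/69 + 688)) + 261 = (2340 + (52 - 2107 - 5547 + 2/23)/(-17 + 1849 - 2/69 + 688)) + 261 = (2340 - 174844/23/(173878/69)) + 261 = (2340 + (69/173878)*(-174844/23)) + 261 = (2340 - 262266/86939) + 261 = 203174994/86939 + 261 = 225866073/86939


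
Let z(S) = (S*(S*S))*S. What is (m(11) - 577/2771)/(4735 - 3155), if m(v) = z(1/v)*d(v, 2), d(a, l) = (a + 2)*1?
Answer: -4205917/32050466690 ≈ -0.00013123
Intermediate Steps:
z(S) = S**4 (z(S) = (S*S**2)*S = S**3*S = S**4)
d(a, l) = 2 + a (d(a, l) = (2 + a)*1 = 2 + a)
m(v) = (2 + v)/v**4 (m(v) = (1/v)**4*(2 + v) = (2 + v)/v**4)
(m(11) - 577/2771)/(4735 - 3155) = ((2 + 11)/11**4 - 577/2771)/(4735 - 3155) = ((1/14641)*13 - 577*1/2771)/1580 = (13/14641 - 577/2771)*(1/1580) = -8411834/40570211*1/1580 = -4205917/32050466690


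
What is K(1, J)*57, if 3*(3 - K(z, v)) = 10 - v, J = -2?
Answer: -57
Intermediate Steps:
K(z, v) = -⅓ + v/3 (K(z, v) = 3 - (10 - v)/3 = 3 + (-10/3 + v/3) = -⅓ + v/3)
K(1, J)*57 = (-⅓ + (⅓)*(-2))*57 = (-⅓ - ⅔)*57 = -1*57 = -57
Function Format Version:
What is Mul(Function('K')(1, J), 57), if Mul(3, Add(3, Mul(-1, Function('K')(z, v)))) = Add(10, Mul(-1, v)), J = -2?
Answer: -57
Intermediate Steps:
Function('K')(z, v) = Add(Rational(-1, 3), Mul(Rational(1, 3), v)) (Function('K')(z, v) = Add(3, Mul(Rational(-1, 3), Add(10, Mul(-1, v)))) = Add(3, Add(Rational(-10, 3), Mul(Rational(1, 3), v))) = Add(Rational(-1, 3), Mul(Rational(1, 3), v)))
Mul(Function('K')(1, J), 57) = Mul(Add(Rational(-1, 3), Mul(Rational(1, 3), -2)), 57) = Mul(Add(Rational(-1, 3), Rational(-2, 3)), 57) = Mul(-1, 57) = -57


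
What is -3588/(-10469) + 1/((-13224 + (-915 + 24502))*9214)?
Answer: 342599049485/999629135858 ≈ 0.34273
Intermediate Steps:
-3588/(-10469) + 1/((-13224 + (-915 + 24502))*9214) = -3588*(-1/10469) + (1/9214)/(-13224 + 23587) = 3588/10469 + (1/9214)/10363 = 3588/10469 + (1/10363)*(1/9214) = 3588/10469 + 1/95484682 = 342599049485/999629135858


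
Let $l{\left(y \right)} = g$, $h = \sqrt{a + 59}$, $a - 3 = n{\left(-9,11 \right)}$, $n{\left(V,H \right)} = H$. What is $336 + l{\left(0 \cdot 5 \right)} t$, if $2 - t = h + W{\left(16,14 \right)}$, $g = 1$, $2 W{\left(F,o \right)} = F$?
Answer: $330 - \sqrt{73} \approx 321.46$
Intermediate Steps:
$W{\left(F,o \right)} = \frac{F}{2}$
$a = 14$ ($a = 3 + 11 = 14$)
$h = \sqrt{73}$ ($h = \sqrt{14 + 59} = \sqrt{73} \approx 8.544$)
$l{\left(y \right)} = 1$
$t = -6 - \sqrt{73}$ ($t = 2 - \left(\sqrt{73} + \frac{1}{2} \cdot 16\right) = 2 - \left(\sqrt{73} + 8\right) = 2 - \left(8 + \sqrt{73}\right) = -6 - \sqrt{73} \approx -14.544$)
$336 + l{\left(0 \cdot 5 \right)} t = 336 + 1 \left(-6 - \sqrt{73}\right) = 336 - \left(6 + \sqrt{73}\right) = 330 - \sqrt{73}$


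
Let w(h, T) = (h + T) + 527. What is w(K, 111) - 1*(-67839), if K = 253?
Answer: 68730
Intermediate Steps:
w(h, T) = 527 + T + h (w(h, T) = (T + h) + 527 = 527 + T + h)
w(K, 111) - 1*(-67839) = (527 + 111 + 253) - 1*(-67839) = 891 + 67839 = 68730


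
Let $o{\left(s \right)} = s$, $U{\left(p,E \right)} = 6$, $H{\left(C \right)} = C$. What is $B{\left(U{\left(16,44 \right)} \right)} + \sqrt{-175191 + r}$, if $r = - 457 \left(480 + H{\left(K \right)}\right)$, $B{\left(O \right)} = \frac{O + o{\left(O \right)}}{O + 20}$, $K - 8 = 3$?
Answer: $\frac{6}{13} + i \sqrt{399578} \approx 0.46154 + 632.12 i$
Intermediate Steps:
$K = 11$ ($K = 8 + 3 = 11$)
$B{\left(O \right)} = \frac{2 O}{20 + O}$ ($B{\left(O \right)} = \frac{O + O}{O + 20} = \frac{2 O}{20 + O}$)
$r = -224387$ ($r = - 457 \left(480 + 11\right) = \left(-457\right) 491 = -224387$)
$B{\left(U{\left(16,44 \right)} \right)} + \sqrt{-175191 + r} = 2 \cdot 6 \frac{1}{20 + 6} + \sqrt{-175191 - 224387} = 2 \cdot 6 \cdot \frac{1}{26} + \sqrt{-399578} = 2 \cdot 6 \cdot \frac{1}{26} + i \sqrt{399578} = \frac{6}{13} + i \sqrt{399578}$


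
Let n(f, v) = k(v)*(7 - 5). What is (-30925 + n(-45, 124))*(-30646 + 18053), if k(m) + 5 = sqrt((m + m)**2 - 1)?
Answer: 389564455 - 25186*sqrt(61503) ≈ 3.8332e+8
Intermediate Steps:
k(m) = -5 + sqrt(-1 + 4*m**2) (k(m) = -5 + sqrt((m + m)**2 - 1) = -5 + sqrt((2*m)**2 - 1) = -5 + sqrt(4*m**2 - 1) = -5 + sqrt(-1 + 4*m**2))
n(f, v) = -10 + 2*sqrt(-1 + 4*v**2) (n(f, v) = (-5 + sqrt(-1 + 4*v**2))*(7 - 5) = (-5 + sqrt(-1 + 4*v**2))*2 = -10 + 2*sqrt(-1 + 4*v**2))
(-30925 + n(-45, 124))*(-30646 + 18053) = (-30925 + (-10 + 2*sqrt(-1 + 4*124**2)))*(-30646 + 18053) = (-30925 + (-10 + 2*sqrt(-1 + 4*15376)))*(-12593) = (-30925 + (-10 + 2*sqrt(-1 + 61504)))*(-12593) = (-30925 + (-10 + 2*sqrt(61503)))*(-12593) = (-30935 + 2*sqrt(61503))*(-12593) = 389564455 - 25186*sqrt(61503)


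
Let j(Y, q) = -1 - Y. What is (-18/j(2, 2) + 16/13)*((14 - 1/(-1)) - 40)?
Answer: -2350/13 ≈ -180.77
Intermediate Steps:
(-18/j(2, 2) + 16/13)*((14 - 1/(-1)) - 40) = (-18/(-1 - 1*2) + 16/13)*((14 - 1/(-1)) - 40) = (-18/(-1 - 2) + 16*(1/13))*((14 - 1*(-1)) - 40) = (-18/(-3) + 16/13)*((14 + 1) - 40) = (-18*(-⅓) + 16/13)*(15 - 40) = (6 + 16/13)*(-25) = (94/13)*(-25) = -2350/13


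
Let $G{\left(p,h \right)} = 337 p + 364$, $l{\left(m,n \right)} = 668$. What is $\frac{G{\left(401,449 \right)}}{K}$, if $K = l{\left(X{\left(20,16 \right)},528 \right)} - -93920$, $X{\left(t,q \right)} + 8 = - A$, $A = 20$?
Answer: $\frac{135501}{94588} \approx 1.4325$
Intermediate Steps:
$X{\left(t,q \right)} = -28$ ($X{\left(t,q \right)} = -8 - 20 = -28$)
$G{\left(p,h \right)} = 364 + 337 p$
$K = 94588$ ($K = 668 - -93920 = 668 + 93920 = 94588$)
$\frac{G{\left(401,449 \right)}}{K} = \frac{364 + 337 \cdot 401}{94588} = \left(364 + 135137\right) \frac{1}{94588} = 135501 \cdot \frac{1}{94588} = \frac{135501}{94588}$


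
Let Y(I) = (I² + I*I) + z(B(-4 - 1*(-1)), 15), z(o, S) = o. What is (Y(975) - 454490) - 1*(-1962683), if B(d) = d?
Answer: 3409440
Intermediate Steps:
Y(I) = -3 + 2*I² (Y(I) = (I² + I*I) + (-4 - 1*(-1)) = (I² + I²) + (-4 + 1) = 2*I² - 3 = -3 + 2*I²)
(Y(975) - 454490) - 1*(-1962683) = ((-3 + 2*975²) - 454490) - 1*(-1962683) = ((-3 + 2*950625) - 454490) + 1962683 = ((-3 + 1901250) - 454490) + 1962683 = (1901247 - 454490) + 1962683 = 1446757 + 1962683 = 3409440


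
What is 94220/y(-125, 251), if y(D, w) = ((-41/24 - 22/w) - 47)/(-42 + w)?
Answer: -118624487520/293947 ≈ -4.0356e+5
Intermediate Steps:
y(D, w) = (-1169/24 - 22/w)/(-42 + w) (y(D, w) = ((-41*1/24 - 22/w) - 47)/(-42 + w) = ((-41/24 - 22/w) - 47)/(-42 + w) = (-1169/24 - 22/w)/(-42 + w))
94220/y(-125, 251) = 94220/(((1/24)*(-528 - 1169*251)/(251*(-42 + 251)))) = 94220/(((1/24)*(1/251)*(-528 - 293419)/209)) = 94220/(((1/24)*(1/251)*(1/209)*(-293947))) = 94220/(-293947/1259016) = 94220*(-1259016/293947) = -118624487520/293947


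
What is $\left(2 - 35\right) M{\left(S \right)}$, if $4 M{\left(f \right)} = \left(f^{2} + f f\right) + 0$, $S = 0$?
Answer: $0$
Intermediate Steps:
$M{\left(f \right)} = \frac{f^{2}}{2}$ ($M{\left(f \right)} = \frac{\left(f^{2} + f f\right) + 0}{4} = \frac{\left(f^{2} + f^{2}\right) + 0}{4} = \frac{2 f^{2} + 0}{4} = \frac{2 f^{2}}{4} = \frac{f^{2}}{2}$)
$\left(2 - 35\right) M{\left(S \right)} = \left(2 - 35\right) \frac{0^{2}}{2} = - 33 \cdot \frac{1}{2} \cdot 0 = \left(-33\right) 0 = 0$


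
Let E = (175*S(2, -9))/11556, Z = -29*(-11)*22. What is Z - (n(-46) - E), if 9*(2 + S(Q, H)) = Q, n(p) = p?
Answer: 183670364/26001 ≈ 7064.0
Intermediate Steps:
S(Q, H) = -2 + Q/9
Z = 7018 (Z = 319*22 = 7018)
E = -700/26001 (E = (175*(-2 + (⅑)*2))/11556 = (175*(-2 + 2/9))*(1/11556) = (175*(-16/9))*(1/11556) = -2800/9*1/11556 = -700/26001 ≈ -0.026922)
Z - (n(-46) - E) = 7018 - (-46 - 1*(-700/26001)) = 7018 - (-46 + 700/26001) = 7018 - 1*(-1195346/26001) = 7018 + 1195346/26001 = 183670364/26001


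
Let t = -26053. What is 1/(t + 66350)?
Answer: 1/40297 ≈ 2.4816e-5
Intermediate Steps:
1/(t + 66350) = 1/(-26053 + 66350) = 1/40297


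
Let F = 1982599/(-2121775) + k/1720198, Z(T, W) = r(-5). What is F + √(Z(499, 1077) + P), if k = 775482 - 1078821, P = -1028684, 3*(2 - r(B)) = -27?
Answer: -4054079941327/3649873111450 + 3*I*√114297 ≈ -1.1107 + 1014.2*I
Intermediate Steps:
r(B) = 11 (r(B) = 2 - ⅓*(-27) = 2 + 9 = 11)
Z(T, W) = 11
k = -303339
F = -4054079941327/3649873111450 (F = 1982599/(-2121775) - 303339/1720198 = 1982599*(-1/2121775) - 303339*1/1720198 = -1982599/2121775 - 303339/1720198 = -4054079941327/3649873111450 ≈ -1.1107)
F + √(Z(499, 1077) + P) = -4054079941327/3649873111450 + √(11 - 1028684) = -4054079941327/3649873111450 + √(-1028673) = -4054079941327/3649873111450 + 3*I*√114297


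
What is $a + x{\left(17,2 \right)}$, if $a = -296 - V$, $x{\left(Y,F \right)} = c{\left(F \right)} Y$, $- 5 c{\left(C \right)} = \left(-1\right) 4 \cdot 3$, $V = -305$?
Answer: $\frac{249}{5} \approx 49.8$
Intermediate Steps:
$c{\left(C \right)} = \frac{12}{5}$ ($c{\left(C \right)} = - \frac{\left(-1\right) 4 \cdot 3}{5} = - \frac{\left(-4\right) 3}{5} = \left(- \frac{1}{5}\right) \left(-12\right) = \frac{12}{5}$)
$x{\left(Y,F \right)} = \frac{12 Y}{5}$
$a = 9$ ($a = -296 - -305 = -296 + 305 = 9$)
$a + x{\left(17,2 \right)} = 9 + \frac{12}{5} \cdot 17 = 9 + \frac{204}{5} = \frac{249}{5}$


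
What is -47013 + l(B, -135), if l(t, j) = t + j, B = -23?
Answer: -47171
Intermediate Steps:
l(t, j) = j + t
-47013 + l(B, -135) = -47013 + (-135 - 23) = -47013 - 158 = -47171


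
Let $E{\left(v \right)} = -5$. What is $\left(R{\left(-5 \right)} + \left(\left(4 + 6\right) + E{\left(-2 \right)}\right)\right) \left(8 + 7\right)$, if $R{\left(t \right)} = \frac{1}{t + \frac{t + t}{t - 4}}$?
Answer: $\frac{498}{7} \approx 71.143$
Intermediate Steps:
$R{\left(t \right)} = \frac{1}{t + \frac{2 t}{-4 + t}}$ ($R{\left(t \right)} = \frac{1}{t + \frac{2 t}{t - 4}} = \frac{1}{t + \frac{2 t}{-4 + t}}$)
$\left(R{\left(-5 \right)} + \left(\left(4 + 6\right) + E{\left(-2 \right)}\right)\right) \left(8 + 7\right) = \left(\frac{-4 - 5}{\left(-5\right) \left(-2 - 5\right)} + \left(\left(4 + 6\right) - 5\right)\right) \left(8 + 7\right) = \left(\left(- \frac{1}{5}\right) \frac{1}{-7} \left(-9\right) + \left(10 - 5\right)\right) 15 = \left(\left(- \frac{1}{5}\right) \left(- \frac{1}{7}\right) \left(-9\right) + 5\right) 15 = \left(- \frac{9}{35} + 5\right) 15 = \frac{166}{35} \cdot 15 = \frac{498}{7}$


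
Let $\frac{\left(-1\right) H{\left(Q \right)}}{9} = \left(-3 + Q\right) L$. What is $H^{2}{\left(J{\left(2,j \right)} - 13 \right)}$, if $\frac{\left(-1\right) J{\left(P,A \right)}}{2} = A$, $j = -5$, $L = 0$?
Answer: $0$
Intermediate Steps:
$J{\left(P,A \right)} = - 2 A$
$H{\left(Q \right)} = 0$ ($H{\left(Q \right)} = - 9 \left(-3 + Q\right) 0 = \left(-9\right) 0 = 0$)
$H^{2}{\left(J{\left(2,j \right)} - 13 \right)} = 0^{2} = 0$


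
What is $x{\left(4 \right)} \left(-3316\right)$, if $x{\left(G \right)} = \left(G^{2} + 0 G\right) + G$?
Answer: $-66320$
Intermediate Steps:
$x{\left(G \right)} = G + G^{2}$ ($x{\left(G \right)} = \left(G^{2} + 0\right) + G = G^{2} + G = G + G^{2}$)
$x{\left(4 \right)} \left(-3316\right) = 4 \left(1 + 4\right) \left(-3316\right) = 4 \cdot 5 \left(-3316\right) = 20 \left(-3316\right) = -66320$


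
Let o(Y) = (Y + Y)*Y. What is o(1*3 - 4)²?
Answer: 4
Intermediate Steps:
o(Y) = 2*Y² (o(Y) = (2*Y)*Y = 2*Y²)
o(1*3 - 4)² = (2*(1*3 - 4)²)² = (2*(3 - 4)²)² = (2*(-1)²)² = (2*1)² = 2² = 4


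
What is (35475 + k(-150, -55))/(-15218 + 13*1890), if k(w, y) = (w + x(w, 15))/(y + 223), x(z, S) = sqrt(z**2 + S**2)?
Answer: 993275/261856 + 5*sqrt(101)/523712 ≈ 3.7933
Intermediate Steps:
x(z, S) = sqrt(S**2 + z**2)
k(w, y) = (w + sqrt(225 + w**2))/(223 + y) (k(w, y) = (w + sqrt(15**2 + w**2))/(y + 223) = (w + sqrt(225 + w**2))/(223 + y))
(35475 + k(-150, -55))/(-15218 + 13*1890) = (35475 + (-150 + sqrt(225 + (-150)**2))/(223 - 55))/(-15218 + 13*1890) = (35475 + (-150 + sqrt(225 + 22500))/168)/(-15218 + 24570) = (35475 + (-150 + sqrt(22725))/168)/9352 = (35475 + (-150 + 15*sqrt(101))/168)*(1/9352) = (35475 + (-25/28 + 5*sqrt(101)/56))*(1/9352) = (993275/28 + 5*sqrt(101)/56)*(1/9352) = 993275/261856 + 5*sqrt(101)/523712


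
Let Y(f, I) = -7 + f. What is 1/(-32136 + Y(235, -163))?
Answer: -1/31908 ≈ -3.1340e-5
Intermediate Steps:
1/(-32136 + Y(235, -163)) = 1/(-32136 + (-7 + 235)) = 1/(-32136 + 228) = 1/(-31908) = -1/31908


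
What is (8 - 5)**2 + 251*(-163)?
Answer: -40904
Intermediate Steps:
(8 - 5)**2 + 251*(-163) = 3**2 - 40913 = 9 - 40913 = -40904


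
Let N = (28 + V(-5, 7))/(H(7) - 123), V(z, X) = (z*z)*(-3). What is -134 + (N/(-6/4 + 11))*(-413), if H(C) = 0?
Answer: -351980/2337 ≈ -150.61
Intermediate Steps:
V(z, X) = -3*z² (V(z, X) = z²*(-3) = -3*z²)
N = 47/123 (N = (28 - 3*(-5)²)/(0 - 123) = (28 - 3*25)/(-123) = (28 - 75)*(-1/123) = -47*(-1/123) = 47/123 ≈ 0.38211)
-134 + (N/(-6/4 + 11))*(-413) = -134 + (47/(123*(-6/4 + 11)))*(-413) = -134 + (47/(123*((¼)*(-6) + 11)))*(-413) = -134 + (47/(123*(-3/2 + 11)))*(-413) = -134 + (47/(123*(19/2)))*(-413) = -134 + ((47/123)*(2/19))*(-413) = -134 + (94/2337)*(-413) = -134 - 38822/2337 = -351980/2337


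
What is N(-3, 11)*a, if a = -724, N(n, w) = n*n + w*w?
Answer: -94120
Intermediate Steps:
N(n, w) = n² + w²
N(-3, 11)*a = ((-3)² + 11²)*(-724) = (9 + 121)*(-724) = 130*(-724) = -94120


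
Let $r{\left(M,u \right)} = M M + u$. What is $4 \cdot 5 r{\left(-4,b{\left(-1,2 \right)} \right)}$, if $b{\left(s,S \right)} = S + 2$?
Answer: $400$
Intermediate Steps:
$b{\left(s,S \right)} = 2 + S$
$r{\left(M,u \right)} = u + M^{2}$ ($r{\left(M,u \right)} = M^{2} + u = u + M^{2}$)
$4 \cdot 5 r{\left(-4,b{\left(-1,2 \right)} \right)} = 4 \cdot 5 \left(\left(2 + 2\right) + \left(-4\right)^{2}\right) = 20 \left(4 + 16\right) = 20 \cdot 20 = 400$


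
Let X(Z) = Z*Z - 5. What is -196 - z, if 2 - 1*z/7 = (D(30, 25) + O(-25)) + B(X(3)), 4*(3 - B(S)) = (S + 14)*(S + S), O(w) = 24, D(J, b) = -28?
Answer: -469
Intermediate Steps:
X(Z) = -5 + Z² (X(Z) = Z² - 5 = -5 + Z²)
B(S) = 3 - S*(14 + S)/2 (B(S) = 3 - (S + 14)*(S + S)/4 = 3 - (14 + S)*2*S/4 = 3 - S*(14 + S)/2)
z = 273 (z = 14 - 7*((-28 + 24) + (3 - 7*(-5 + 3²) - (-5 + 3²)²/2)) = 14 - 7*(-4 + (3 - 7*(-5 + 9) - (-5 + 9)²/2)) = 14 - 7*(-4 + (3 - 7*4 - ½*4²)) = 14 - 7*(-4 + (3 - 28 - ½*16)) = 14 - 7*(-4 + (3 - 28 - 8)) = 14 - 7*(-4 - 33) = 14 - 7*(-37) = 14 + 259 = 273)
-196 - z = -196 - 1*273 = -196 - 273 = -469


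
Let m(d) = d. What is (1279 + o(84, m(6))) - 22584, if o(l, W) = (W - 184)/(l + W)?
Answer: -958814/45 ≈ -21307.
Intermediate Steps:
o(l, W) = (-184 + W)/(W + l)
(1279 + o(84, m(6))) - 22584 = (1279 + (-184 + 6)/(6 + 84)) - 22584 = (1279 - 178/90) - 22584 = (1279 + (1/90)*(-178)) - 22584 = (1279 - 89/45) - 22584 = 57466/45 - 22584 = -958814/45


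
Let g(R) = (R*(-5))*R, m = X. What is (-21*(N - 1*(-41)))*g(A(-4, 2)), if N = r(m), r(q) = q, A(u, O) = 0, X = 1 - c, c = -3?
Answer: 0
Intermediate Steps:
X = 4 (X = 1 - 1*(-3) = 1 + 3 = 4)
m = 4
g(R) = -5*R² (g(R) = (-5*R)*R = -5*R²)
N = 4
(-21*(N - 1*(-41)))*g(A(-4, 2)) = (-21*(4 - 1*(-41)))*(-5*0²) = (-21*(4 + 41))*(-5*0) = -21*45*0 = -945*0 = 0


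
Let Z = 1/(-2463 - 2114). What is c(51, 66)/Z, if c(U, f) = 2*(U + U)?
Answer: -933708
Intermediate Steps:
c(U, f) = 4*U (c(U, f) = 2*(2*U) = 4*U)
Z = -1/4577 (Z = 1/(-4577) = -1/4577 ≈ -0.00021848)
c(51, 66)/Z = (4*51)/(-1/4577) = 204*(-4577) = -933708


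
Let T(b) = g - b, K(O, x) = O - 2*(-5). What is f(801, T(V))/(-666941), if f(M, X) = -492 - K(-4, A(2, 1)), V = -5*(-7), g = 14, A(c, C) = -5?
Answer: 498/666941 ≈ 0.00074669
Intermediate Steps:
K(O, x) = 10 + O (K(O, x) = O + 10 = 10 + O)
V = 35
T(b) = 14 - b
f(M, X) = -498 (f(M, X) = -492 - (10 - 4) = -492 - 1*6 = -492 - 6 = -498)
f(801, T(V))/(-666941) = -498/(-666941) = -498*(-1/666941) = 498/666941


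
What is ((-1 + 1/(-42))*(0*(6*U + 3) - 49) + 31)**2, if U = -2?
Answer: 237169/36 ≈ 6588.0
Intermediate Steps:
((-1 + 1/(-42))*(0*(6*U + 3) - 49) + 31)**2 = ((-1 + 1/(-42))*(0*(6*(-2) + 3) - 49) + 31)**2 = ((-1 - 1/42)*(0*(-12 + 3) - 49) + 31)**2 = (-43*(0*(-9) - 49)/42 + 31)**2 = (-43*(0 - 49)/42 + 31)**2 = (-43/42*(-49) + 31)**2 = (301/6 + 31)**2 = (487/6)**2 = 237169/36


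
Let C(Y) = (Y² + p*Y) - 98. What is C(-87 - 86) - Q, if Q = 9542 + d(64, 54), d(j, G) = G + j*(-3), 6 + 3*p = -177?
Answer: 30980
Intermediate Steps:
p = -61 (p = -2 + (⅓)*(-177) = -2 - 59 = -61)
d(j, G) = G - 3*j
Q = 9404 (Q = 9542 + (54 - 3*64) = 9542 + (54 - 192) = 9542 - 138 = 9404)
C(Y) = -98 + Y² - 61*Y (C(Y) = (Y² - 61*Y) - 98 = -98 + Y² - 61*Y)
C(-87 - 86) - Q = (-98 + (-87 - 86)² - 61*(-87 - 86)) - 1*9404 = (-98 + (-173)² - 61*(-173)) - 9404 = (-98 + 29929 + 10553) - 9404 = 40384 - 9404 = 30980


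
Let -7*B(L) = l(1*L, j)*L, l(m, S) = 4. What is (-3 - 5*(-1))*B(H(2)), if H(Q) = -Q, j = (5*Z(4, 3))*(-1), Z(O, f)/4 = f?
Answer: 16/7 ≈ 2.2857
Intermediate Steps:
Z(O, f) = 4*f
j = -60 (j = (5*(4*3))*(-1) = (5*12)*(-1) = 60*(-1) = -60)
B(L) = -4*L/7
(-3 - 5*(-1))*B(H(2)) = (-3 - 5*(-1))*(-(-4)*2/7) = (-3 + 5)*(-4/7*(-2)) = 2*(8/7) = 16/7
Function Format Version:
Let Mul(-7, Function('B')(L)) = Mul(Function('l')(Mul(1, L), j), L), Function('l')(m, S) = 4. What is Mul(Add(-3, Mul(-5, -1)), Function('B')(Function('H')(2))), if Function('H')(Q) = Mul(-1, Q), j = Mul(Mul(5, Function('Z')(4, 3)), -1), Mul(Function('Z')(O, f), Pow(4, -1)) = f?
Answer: Rational(16, 7) ≈ 2.2857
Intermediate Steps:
Function('Z')(O, f) = Mul(4, f)
j = -60 (j = Mul(Mul(5, Mul(4, 3)), -1) = Mul(Mul(5, 12), -1) = Mul(60, -1) = -60)
Function('B')(L) = Mul(Rational(-4, 7), L) (Function('B')(L) = Mul(Rational(-1, 7), Mul(4, L)) = Mul(Rational(-4, 7), L))
Mul(Add(-3, Mul(-5, -1)), Function('B')(Function('H')(2))) = Mul(Add(-3, Mul(-5, -1)), Mul(Rational(-4, 7), Mul(-1, 2))) = Mul(Add(-3, 5), Mul(Rational(-4, 7), -2)) = Mul(2, Rational(8, 7)) = Rational(16, 7)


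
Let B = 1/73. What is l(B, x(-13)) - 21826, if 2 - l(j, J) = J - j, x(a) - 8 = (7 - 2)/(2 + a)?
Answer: -17530720/803 ≈ -21832.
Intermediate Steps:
x(a) = 8 + 5/(2 + a) (x(a) = 8 + (7 - 2)/(2 + a) = 8 + 5/(2 + a))
B = 1/73 ≈ 0.013699
l(j, J) = 2 + j - J (l(j, J) = 2 - (J - j) = 2 + (j - J) = 2 + j - J)
l(B, x(-13)) - 21826 = (2 + 1/73 - (21 + 8*(-13))/(2 - 13)) - 21826 = (2 + 1/73 - (21 - 104)/(-11)) - 21826 = (2 + 1/73 - (-1)*(-83)/11) - 21826 = (2 + 1/73 - 1*83/11) - 21826 = (2 + 1/73 - 83/11) - 21826 = -4442/803 - 21826 = -17530720/803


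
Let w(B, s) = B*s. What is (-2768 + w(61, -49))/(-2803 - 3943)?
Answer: 5757/6746 ≈ 0.85339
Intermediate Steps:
(-2768 + w(61, -49))/(-2803 - 3943) = (-2768 + 61*(-49))/(-2803 - 3943) = (-2768 - 2989)/(-6746) = -5757*(-1/6746) = 5757/6746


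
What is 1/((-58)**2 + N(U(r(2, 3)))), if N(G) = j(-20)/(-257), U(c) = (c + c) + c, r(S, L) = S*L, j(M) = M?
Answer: 257/864568 ≈ 0.00029726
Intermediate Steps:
r(S, L) = L*S
U(c) = 3*c (U(c) = 2*c + c = 3*c)
N(G) = 20/257 (N(G) = -20/(-257) = -20*(-1/257) = 20/257)
1/((-58)**2 + N(U(r(2, 3)))) = 1/((-58)**2 + 20/257) = 1/(3364 + 20/257) = 1/(864568/257) = 257/864568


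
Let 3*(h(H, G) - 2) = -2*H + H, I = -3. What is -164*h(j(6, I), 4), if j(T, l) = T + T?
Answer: 328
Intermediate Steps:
j(T, l) = 2*T
h(H, G) = 2 - H/3 (h(H, G) = 2 + (-2*H + H)/3 = 2 + (-H)/3 = 2 - H/3)
-164*h(j(6, I), 4) = -164*(2 - 2*6/3) = -164*(2 - ⅓*12) = -164*(2 - 4) = -164*(-2) = 328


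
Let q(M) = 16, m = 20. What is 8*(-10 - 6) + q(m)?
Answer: -112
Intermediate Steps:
8*(-10 - 6) + q(m) = 8*(-10 - 6) + 16 = 8*(-16) + 16 = -128 + 16 = -112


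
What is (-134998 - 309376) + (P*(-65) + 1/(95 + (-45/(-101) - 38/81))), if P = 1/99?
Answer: -34182718883263/76923198 ≈ -4.4437e+5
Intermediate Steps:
P = 1/99 ≈ 0.010101
(-134998 - 309376) + (P*(-65) + 1/(95 + (-45/(-101) - 38/81))) = (-134998 - 309376) + ((1/99)*(-65) + 1/(95 + (-45/(-101) - 38/81))) = -444374 + (-65/99 + 1/(95 + (-45*(-1/101) - 38*1/81))) = -444374 + (-65/99 + 1/(95 + (45/101 - 38/81))) = -444374 + (-65/99 + 1/(95 - 193/8181)) = -444374 + (-65/99 + 1/(777002/8181)) = -444374 + (-65/99 + 8181/777002) = -444374 - 49695211/76923198 = -34182718883263/76923198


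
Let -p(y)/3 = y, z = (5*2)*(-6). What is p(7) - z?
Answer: 39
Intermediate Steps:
z = -60 (z = 10*(-6) = -60)
p(y) = -3*y
p(7) - z = -3*7 - 1*(-60) = -21 + 60 = 39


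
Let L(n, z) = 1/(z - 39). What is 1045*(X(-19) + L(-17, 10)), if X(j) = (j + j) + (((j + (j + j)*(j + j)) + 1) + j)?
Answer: 41486500/29 ≈ 1.4306e+6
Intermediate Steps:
L(n, z) = 1/(-39 + z)
X(j) = 1 + 4*j + 4*j² (X(j) = 2*j + (((j + (2*j)*(2*j)) + 1) + j) = 2*j + (((j + 4*j²) + 1) + j) = 2*j + ((1 + j + 4*j²) + j) = 2*j + (1 + 2*j + 4*j²) = 1 + 4*j + 4*j²)
1045*(X(-19) + L(-17, 10)) = 1045*((1 + 4*(-19) + 4*(-19)²) + 1/(-39 + 10)) = 1045*((1 - 76 + 4*361) + 1/(-29)) = 1045*((1 - 76 + 1444) - 1/29) = 1045*(1369 - 1/29) = 1045*(39700/29) = 41486500/29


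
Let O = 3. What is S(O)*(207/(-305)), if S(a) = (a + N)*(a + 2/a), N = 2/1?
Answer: -759/61 ≈ -12.443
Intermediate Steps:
N = 2 (N = 2*1 = 2)
S(a) = (2 + a)*(a + 2/a) (S(a) = (a + 2)*(a + 2/a) = (2 + a)*(a + 2/a))
S(O)*(207/(-305)) = (2 + 3² + 2*3 + 4/3)*(207/(-305)) = (2 + 9 + 6 + 4*(⅓))*(207*(-1/305)) = (2 + 9 + 6 + 4/3)*(-207/305) = (55/3)*(-207/305) = -759/61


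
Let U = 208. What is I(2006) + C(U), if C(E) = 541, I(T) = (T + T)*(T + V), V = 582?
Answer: 10383597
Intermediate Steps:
I(T) = 2*T*(582 + T) (I(T) = (T + T)*(T + 582) = (2*T)*(582 + T) = 2*T*(582 + T))
I(2006) + C(U) = 2*2006*(582 + 2006) + 541 = 2*2006*2588 + 541 = 10383056 + 541 = 10383597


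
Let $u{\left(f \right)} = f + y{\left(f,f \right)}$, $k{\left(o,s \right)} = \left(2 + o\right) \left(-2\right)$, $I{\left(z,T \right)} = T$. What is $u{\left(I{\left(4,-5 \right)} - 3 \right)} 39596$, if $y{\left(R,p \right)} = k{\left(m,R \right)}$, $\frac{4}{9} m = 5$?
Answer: $-1366062$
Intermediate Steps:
$m = \frac{45}{4}$ ($m = \frac{9}{4} \cdot 5 = \frac{45}{4} \approx 11.25$)
$k{\left(o,s \right)} = -4 - 2 o$
$y{\left(R,p \right)} = - \frac{53}{2}$ ($y{\left(R,p \right)} = -4 - \frac{45}{2} = - \frac{53}{2}$)
$u{\left(f \right)} = - \frac{53}{2} + f$ ($u{\left(f \right)} = f - \frac{53}{2} = - \frac{53}{2} + f$)
$u{\left(I{\left(4,-5 \right)} - 3 \right)} 39596 = \left(- \frac{53}{2} - 8\right) 39596 = \left(- \frac{69}{2}\right) 39596 = -1366062$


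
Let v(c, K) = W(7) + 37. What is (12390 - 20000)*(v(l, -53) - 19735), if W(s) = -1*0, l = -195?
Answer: 149901780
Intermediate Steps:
W(s) = 0
v(c, K) = 37 (v(c, K) = 0 + 37 = 37)
(12390 - 20000)*(v(l, -53) - 19735) = (12390 - 20000)*(37 - 19735) = -7610*(-19698) = 149901780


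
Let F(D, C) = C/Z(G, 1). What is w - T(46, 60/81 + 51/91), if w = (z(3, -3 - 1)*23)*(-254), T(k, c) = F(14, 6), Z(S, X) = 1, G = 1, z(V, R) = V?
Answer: -17532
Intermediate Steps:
F(D, C) = C (F(D, C) = C/1 = C*1 = C)
T(k, c) = 6
w = -17526 (w = (3*23)*(-254) = 69*(-254) = -17526)
w - T(46, 60/81 + 51/91) = -17526 - 1*6 = -17526 - 6 = -17532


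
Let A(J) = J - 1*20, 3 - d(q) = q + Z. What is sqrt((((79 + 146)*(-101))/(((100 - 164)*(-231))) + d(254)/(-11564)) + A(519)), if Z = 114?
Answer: sqrt(657133593149)/36344 ≈ 22.305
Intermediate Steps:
d(q) = -111 - q (d(q) = 3 - (q + 114) = 3 - (114 + q) = 3 + (-114 - q) = -111 - q)
A(J) = -20 + J (A(J) = J - 20 = -20 + J)
sqrt((((79 + 146)*(-101))/(((100 - 164)*(-231))) + d(254)/(-11564)) + A(519)) = sqrt((((79 + 146)*(-101))/(((100 - 164)*(-231))) + (-111 - 1*254)/(-11564)) + (-20 + 519)) = sqrt(((225*(-101))/((-64*(-231))) + (-111 - 254)*(-1/11564)) + 499) = sqrt((-22725/14784 - 365*(-1/11564)) + 499) = sqrt((-22725*1/14784 + 365/11564) + 499) = sqrt((-7575/4928 + 365/11564) + 499) = sqrt(-3064235/2035264 + 499) = sqrt(1012532501/2035264) = sqrt(657133593149)/36344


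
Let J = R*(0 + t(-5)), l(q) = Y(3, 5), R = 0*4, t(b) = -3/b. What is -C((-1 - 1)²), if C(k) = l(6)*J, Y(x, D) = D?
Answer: 0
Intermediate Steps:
R = 0
l(q) = 5
J = 0 (J = 0*(0 - 3/(-5)) = 0*(0 - 3*(-⅕)) = 0*(0 + ⅗) = 0*(⅗) = 0)
C(k) = 0 (C(k) = 5*0 = 0)
-C((-1 - 1)²) = -1*0 = 0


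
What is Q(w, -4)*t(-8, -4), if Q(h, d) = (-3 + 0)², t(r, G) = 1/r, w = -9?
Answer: -9/8 ≈ -1.1250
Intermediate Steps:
Q(h, d) = 9 (Q(h, d) = (-3)² = 9)
Q(w, -4)*t(-8, -4) = 9/(-8) = 9*(-⅛) = -9/8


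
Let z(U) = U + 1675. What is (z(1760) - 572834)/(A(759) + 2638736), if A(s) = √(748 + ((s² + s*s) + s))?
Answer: -1502493639664/6962926524027 + 569399*√1153669/6962926524027 ≈ -0.21570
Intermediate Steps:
A(s) = √(748 + s + 2*s²) (A(s) = √(748 + ((s² + s²) + s)) = √(748 + (2*s² + s)) = √(748 + (s + 2*s²)) = √(748 + s + 2*s²))
z(U) = 1675 + U
(z(1760) - 572834)/(A(759) + 2638736) = ((1675 + 1760) - 572834)/(√(748 + 759 + 2*759²) + 2638736) = (3435 - 572834)/(√(748 + 759 + 2*576081) + 2638736) = -569399/(√(748 + 759 + 1152162) + 2638736) = -569399/(√1153669 + 2638736) = -569399/(2638736 + √1153669)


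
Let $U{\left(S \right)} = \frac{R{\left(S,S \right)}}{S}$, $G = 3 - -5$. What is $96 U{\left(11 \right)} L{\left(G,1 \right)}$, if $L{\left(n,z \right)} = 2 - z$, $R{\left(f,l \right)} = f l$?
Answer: $1056$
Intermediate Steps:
$G = 8$ ($G = 3 + 5 = 8$)
$U{\left(S \right)} = S$ ($U{\left(S \right)} = \frac{S S}{S} = \frac{S^{2}}{S} = S$)
$96 U{\left(11 \right)} L{\left(G,1 \right)} = 96 \cdot 11 \left(2 - 1\right) = 1056 \left(2 - 1\right) = 1056 \cdot 1 = 1056$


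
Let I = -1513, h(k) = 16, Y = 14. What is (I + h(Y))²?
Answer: 2241009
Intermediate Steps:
(I + h(Y))² = (-1513 + 16)² = (-1497)² = 2241009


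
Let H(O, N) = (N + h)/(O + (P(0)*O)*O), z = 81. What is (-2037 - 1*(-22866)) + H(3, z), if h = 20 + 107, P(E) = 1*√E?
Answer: 62695/3 ≈ 20898.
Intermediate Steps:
P(E) = √E
h = 127
H(O, N) = (127 + N)/O (H(O, N) = (N + 127)/(O + (√0*O)*O) = (127 + N)/(O + (0*O)*O) = (127 + N)/(O + 0*O) = (127 + N)/(O + 0) = (127 + N)/O)
(-2037 - 1*(-22866)) + H(3, z) = (-2037 - 1*(-22866)) + (127 + 81)/3 = (-2037 + 22866) + (⅓)*208 = 20829 + 208/3 = 62695/3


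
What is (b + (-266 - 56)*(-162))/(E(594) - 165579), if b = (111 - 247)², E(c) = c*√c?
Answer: -3899937380/9068940219 - 13990680*√66/3022980073 ≈ -0.46763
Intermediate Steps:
E(c) = c^(3/2)
b = 18496 (b = (-136)² = 18496)
(b + (-266 - 56)*(-162))/(E(594) - 165579) = (18496 + (-266 - 56)*(-162))/(594^(3/2) - 165579) = (18496 - 322*(-162))/(1782*√66 - 165579) = (18496 + 52164)/(-165579 + 1782*√66) = 70660/(-165579 + 1782*√66)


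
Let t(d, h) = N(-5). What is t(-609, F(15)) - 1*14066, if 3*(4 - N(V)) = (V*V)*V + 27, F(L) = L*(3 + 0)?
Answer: -42088/3 ≈ -14029.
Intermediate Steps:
F(L) = 3*L (F(L) = L*3 = 3*L)
N(V) = -5 - V³/3 (N(V) = 4 - ((V*V)*V + 27)/3 = 4 - (V²*V + 27)/3 = 4 - (V³ + 27)/3 = 4 - (27 + V³)/3 = 4 + (-9 - V³/3) = -5 - V³/3)
t(d, h) = 110/3 (t(d, h) = -5 - ⅓*(-5)³ = -5 - ⅓*(-125) = -5 + 125/3 = 110/3)
t(-609, F(15)) - 1*14066 = 110/3 - 1*14066 = 110/3 - 14066 = -42088/3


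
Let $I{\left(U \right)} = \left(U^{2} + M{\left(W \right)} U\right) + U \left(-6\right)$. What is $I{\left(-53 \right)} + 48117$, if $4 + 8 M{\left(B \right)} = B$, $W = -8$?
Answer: $\frac{102647}{2} \approx 51324.0$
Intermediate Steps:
$M{\left(B \right)} = - \frac{1}{2} + \frac{B}{8}$
$I{\left(U \right)} = U^{2} - \frac{15 U}{2}$ ($I{\left(U \right)} = \left(U^{2} + \left(- \frac{1}{2} + \frac{1}{8} \left(-8\right)\right) U\right) + U \left(-6\right) = \left(U^{2} + \left(- \frac{1}{2} - 1\right) U\right) - 6 U = \left(U^{2} - \frac{3 U}{2}\right) - 6 U = U^{2} - \frac{15 U}{2}$)
$I{\left(-53 \right)} + 48117 = \frac{1}{2} \left(-53\right) \left(-15 + 2 \left(-53\right)\right) + 48117 = \frac{1}{2} \left(-53\right) \left(-15 - 106\right) + 48117 = \frac{1}{2} \left(-53\right) \left(-121\right) + 48117 = \frac{6413}{2} + 48117 = \frac{102647}{2}$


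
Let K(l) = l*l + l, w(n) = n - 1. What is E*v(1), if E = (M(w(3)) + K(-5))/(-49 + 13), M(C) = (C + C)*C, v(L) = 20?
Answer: -140/9 ≈ -15.556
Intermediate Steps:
w(n) = -1 + n
K(l) = l + l² (K(l) = l² + l = l + l²)
M(C) = 2*C² (M(C) = (2*C)*C = 2*C²)
E = -7/9 (E = (2*(-1 + 3)² - 5*(1 - 5))/(-49 + 13) = (2*2² - 5*(-4))/(-36) = (2*4 + 20)*(-1/36) = (8 + 20)*(-1/36) = 28*(-1/36) = -7/9 ≈ -0.77778)
E*v(1) = -7/9*20 = -140/9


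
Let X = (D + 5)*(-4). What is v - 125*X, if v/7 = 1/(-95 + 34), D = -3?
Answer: 60993/61 ≈ 999.88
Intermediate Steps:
v = -7/61 (v = 7/(-95 + 34) = 7/(-61) = 7*(-1/61) = -7/61 ≈ -0.11475)
X = -8 (X = (-3 + 5)*(-4) = 2*(-4) = -8)
v - 125*X = -7/61 - 125*(-8) = -7/61 + 1000 = 60993/61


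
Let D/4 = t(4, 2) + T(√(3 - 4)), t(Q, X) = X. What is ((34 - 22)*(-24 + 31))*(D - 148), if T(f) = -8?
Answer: -14448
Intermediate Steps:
D = -24 (D = 4*(2 - 8) = 4*(-6) = -24)
((34 - 22)*(-24 + 31))*(D - 148) = ((34 - 22)*(-24 + 31))*(-24 - 148) = (12*7)*(-172) = 84*(-172) = -14448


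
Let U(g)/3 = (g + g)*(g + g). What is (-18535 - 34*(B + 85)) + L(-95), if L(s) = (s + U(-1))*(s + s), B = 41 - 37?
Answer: -5791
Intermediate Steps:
B = 4
U(g) = 12*g² (U(g) = 3*((g + g)*(g + g)) = 3*((2*g)*(2*g)) = 3*(4*g²) = 12*g²)
L(s) = 2*s*(12 + s) (L(s) = (s + 12*(-1)²)*(s + s) = (s + 12*1)*(2*s) = (s + 12)*(2*s) = (12 + s)*(2*s) = 2*s*(12 + s))
(-18535 - 34*(B + 85)) + L(-95) = (-18535 - 34*(4 + 85)) + 2*(-95)*(12 - 95) = (-18535 - 34*89) + 2*(-95)*(-83) = (-18535 - 3026) + 15770 = -21561 + 15770 = -5791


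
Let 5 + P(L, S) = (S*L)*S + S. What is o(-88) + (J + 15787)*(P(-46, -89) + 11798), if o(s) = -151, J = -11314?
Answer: -1577457277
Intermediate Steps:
P(L, S) = -5 + S + L*S² (P(L, S) = -5 + ((S*L)*S + S) = -5 + ((L*S)*S + S) = -5 + (L*S² + S) = -5 + (S + L*S²) = -5 + S + L*S²)
o(-88) + (J + 15787)*(P(-46, -89) + 11798) = -151 + (-11314 + 15787)*((-5 - 89 - 46*(-89)²) + 11798) = -151 + 4473*((-5 - 89 - 46*7921) + 11798) = -151 + 4473*((-5 - 89 - 364366) + 11798) = -151 + 4473*(-364460 + 11798) = -151 + 4473*(-352662) = -151 - 1577457126 = -1577457277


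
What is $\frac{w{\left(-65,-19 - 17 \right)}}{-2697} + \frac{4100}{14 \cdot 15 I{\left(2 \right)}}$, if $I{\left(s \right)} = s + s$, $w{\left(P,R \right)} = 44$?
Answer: $\frac{183679}{37758} \approx 4.8646$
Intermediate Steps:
$I{\left(s \right)} = 2 s$
$\frac{w{\left(-65,-19 - 17 \right)}}{-2697} + \frac{4100}{14 \cdot 15 I{\left(2 \right)}} = \frac{44}{-2697} + \frac{4100}{14 \cdot 15 \cdot 2 \cdot 2} = 44 \left(- \frac{1}{2697}\right) + \frac{4100}{210 \cdot 4} = - \frac{44}{2697} + \frac{4100}{840} = - \frac{44}{2697} + 4100 \cdot \frac{1}{840} = - \frac{44}{2697} + \frac{205}{42} = \frac{183679}{37758}$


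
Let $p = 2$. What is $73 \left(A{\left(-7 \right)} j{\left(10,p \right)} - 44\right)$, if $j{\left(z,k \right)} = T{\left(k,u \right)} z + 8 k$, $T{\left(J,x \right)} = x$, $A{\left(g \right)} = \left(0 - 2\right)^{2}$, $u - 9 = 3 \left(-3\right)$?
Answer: $1460$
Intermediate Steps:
$u = 0$ ($u = 9 + 3 \left(-3\right) = 9 - 9 = 0$)
$A{\left(g \right)} = 4$ ($A{\left(g \right)} = \left(-2\right)^{2} = 4$)
$j{\left(z,k \right)} = 8 k$ ($j{\left(z,k \right)} = 0 z + 8 k = 0 + 8 k = 8 k$)
$73 \left(A{\left(-7 \right)} j{\left(10,p \right)} - 44\right) = 73 \left(4 \cdot 8 \cdot 2 - 44\right) = 73 \left(4 \cdot 16 - 44\right) = 73 \left(64 - 44\right) = 73 \cdot 20 = 1460$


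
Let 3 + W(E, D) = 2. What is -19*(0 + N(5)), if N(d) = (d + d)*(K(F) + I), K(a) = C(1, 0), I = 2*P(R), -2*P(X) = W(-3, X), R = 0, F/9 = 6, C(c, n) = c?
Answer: -380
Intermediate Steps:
W(E, D) = -1 (W(E, D) = -3 + 2 = -1)
F = 54 (F = 9*6 = 54)
P(X) = ½ (P(X) = -½*(-1) = ½)
I = 1 (I = 2*(½) = 1)
K(a) = 1
N(d) = 4*d (N(d) = (d + d)*(1 + 1) = (2*d)*2 = 4*d)
-19*(0 + N(5)) = -19*(0 + 4*5) = -19*(0 + 20) = -19*20 = -380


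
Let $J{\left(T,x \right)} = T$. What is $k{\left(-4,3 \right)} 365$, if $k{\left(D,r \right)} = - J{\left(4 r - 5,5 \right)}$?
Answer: $-2555$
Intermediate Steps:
$k{\left(D,r \right)} = 5 - 4 r$ ($k{\left(D,r \right)} = - (4 r - 5) = - (-5 + 4 r) = 5 - 4 r$)
$k{\left(-4,3 \right)} 365 = \left(5 - 12\right) 365 = \left(-7\right) 365 = -2555$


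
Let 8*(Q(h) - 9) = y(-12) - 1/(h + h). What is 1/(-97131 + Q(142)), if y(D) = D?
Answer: -2272/220664593 ≈ -1.0296e-5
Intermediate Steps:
Q(h) = 15/2 - 1/(16*h) (Q(h) = 9 + (-12 - 1/(h + h))/8 = 9 + (-12 - 1/(2*h))/8 = 9 + (-3/2 - 1/(16*h)) = 15/2 - 1/(16*h))
1/(-97131 + Q(142)) = 1/(-97131 + (1/16)*(-1 + 120*142)/142) = 1/(-97131 + (1/16)*(1/142)*(-1 + 17040)) = 1/(-97131 + (1/16)*(1/142)*17039) = 1/(-97131 + 17039/2272) = 1/(-220664593/2272) = -2272/220664593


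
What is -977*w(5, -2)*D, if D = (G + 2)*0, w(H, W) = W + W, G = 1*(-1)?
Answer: 0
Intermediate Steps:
G = -1
w(H, W) = 2*W
D = 0 (D = (-1 + 2)*0 = 1*0 = 0)
-977*w(5, -2)*D = -977*2*(-2)*0 = -(-3908)*0 = -977*0 = 0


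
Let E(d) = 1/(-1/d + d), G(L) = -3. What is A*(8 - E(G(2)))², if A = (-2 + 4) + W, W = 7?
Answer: 40401/64 ≈ 631.27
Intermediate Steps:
E(d) = 1/(d - 1/d)
A = 9 (A = (-2 + 4) + 7 = 2 + 7 = 9)
A*(8 - E(G(2)))² = 9*(8 - (-3)/(-1 + (-3)²))² = 9*(8 - (-3)/(-1 + 9))² = 9*(8 - (-3)/8)² = 9*(8 - 1*(-3/8))² = 9*(8 + 3/8)² = 9*(67/8)² = 9*(4489/64) = 40401/64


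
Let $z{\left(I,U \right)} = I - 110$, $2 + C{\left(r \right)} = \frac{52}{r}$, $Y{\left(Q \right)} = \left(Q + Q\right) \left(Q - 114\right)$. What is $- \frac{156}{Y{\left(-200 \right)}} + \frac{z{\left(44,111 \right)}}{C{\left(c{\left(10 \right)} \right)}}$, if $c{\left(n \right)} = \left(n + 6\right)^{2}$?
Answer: $\frac{26525823}{722200} \approx 36.729$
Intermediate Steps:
$c{\left(n \right)} = \left(6 + n\right)^{2}$
$Y{\left(Q \right)} = 2 Q \left(-114 + Q\right)$
$C{\left(r \right)} = -2 + \frac{52}{r}$
$z{\left(I,U \right)} = -110 + I$
$- \frac{156}{Y{\left(-200 \right)}} + \frac{z{\left(44,111 \right)}}{C{\left(c{\left(10 \right)} \right)}} = - \frac{156}{2 \left(-200\right) \left(-114 - 200\right)} + \frac{-110 + 44}{-2 + \frac{52}{\left(6 + 10\right)^{2}}} = - \frac{156}{2 \left(-200\right) \left(-314\right)} - \frac{66}{-2 + \frac{52}{16^{2}}} = - \frac{156}{125600} - \frac{66}{-2 + \frac{52}{256}} = \left(-156\right) \frac{1}{125600} - \frac{66}{-2 + 52 \cdot \frac{1}{256}} = - \frac{39}{31400} - \frac{66}{-2 + \frac{13}{64}} = - \frac{39}{31400} - \frac{66}{- \frac{115}{64}} = - \frac{39}{31400} - - \frac{4224}{115} = - \frac{39}{31400} + \frac{4224}{115} = \frac{26525823}{722200}$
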